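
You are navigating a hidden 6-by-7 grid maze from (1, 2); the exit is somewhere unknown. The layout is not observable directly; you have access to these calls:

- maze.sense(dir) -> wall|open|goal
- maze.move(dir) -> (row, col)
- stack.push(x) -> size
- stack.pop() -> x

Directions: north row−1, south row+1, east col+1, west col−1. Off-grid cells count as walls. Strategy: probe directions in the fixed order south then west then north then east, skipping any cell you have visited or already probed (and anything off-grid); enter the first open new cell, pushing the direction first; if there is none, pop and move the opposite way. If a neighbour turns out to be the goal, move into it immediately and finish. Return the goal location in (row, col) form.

-- 1. sense(dir='south') ~> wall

-- 2. sense(dir='west') ~> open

-- 3. push(x='west') ~> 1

-- 4. move(dir='west') ~> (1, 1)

-- 5. sense(dir='south') ~> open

-- 6. push(x='south') ~> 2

-- 7. move(dir='south') ~> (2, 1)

-- 8. sense(dir='south') ~> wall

-- 9. sense(dir='west') ~> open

-- 10. push(x='west') ~> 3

-- 11. move(dir='west') ~> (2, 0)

-- 12. sense(dir='south') ~> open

-- 13. push(x='south') ~> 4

-- 14. move(dir='south') ~> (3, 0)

-- 15. sense(dir='south') ~> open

-- 16. push(x='south') ~> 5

-- 17. move(dir='south') ~> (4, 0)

-- 18. sense(dir='south') ~> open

-- 19. push(x='south') ~> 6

-- 20. move(dir='south') ~> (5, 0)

-- 21. sense(dir='east') ~> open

-- 22. push(x='east') ~> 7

-- 23. move(dir='east') ~> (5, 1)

-- 24. sense(dir='north') ~> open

-- 25. push(x='north') ~> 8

-- 26. move(dir='north') ~> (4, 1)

-- 27. sense(dir='east') ~> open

-- 28. push(x='east') ~> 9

-- 29. move(dir='east') ~> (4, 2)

-- 30. sense(dir='south') ~> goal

-- 31. move(dir='south') ~> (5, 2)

Answer: (5, 2)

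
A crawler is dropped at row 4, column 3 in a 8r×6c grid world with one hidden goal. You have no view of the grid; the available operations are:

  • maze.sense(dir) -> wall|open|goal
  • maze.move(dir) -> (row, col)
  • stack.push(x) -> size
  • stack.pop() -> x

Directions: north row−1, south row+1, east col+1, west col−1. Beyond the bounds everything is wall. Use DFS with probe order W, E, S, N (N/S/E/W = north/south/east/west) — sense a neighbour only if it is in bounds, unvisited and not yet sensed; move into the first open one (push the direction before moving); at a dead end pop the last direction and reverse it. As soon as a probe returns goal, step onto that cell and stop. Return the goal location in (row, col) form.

// 1. maze.sense(dir: west) == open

// 2. stack.push(x: west) == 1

// 3. maze.move(dir: west) == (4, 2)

// 4. maze.sense(dir: west) == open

// 5. stack.push(x: west) == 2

// 6. maze.move(dir: west) == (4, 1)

// 7. maze.sense(dir: west) == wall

// 8. maze.sense(dir: south) == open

// 9. stack.push(x: south) == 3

// 10. maze.move(dir: south) == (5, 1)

// 11. maze.sense(dir: west) == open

// 12. stack.push(x: west) == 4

// 13. maze.move(dir: west) == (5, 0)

// 14. maze.sense(dir: south) == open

// 15. stack.push(x: south) == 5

// 16. maze.move(dir: south) == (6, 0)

// 17. maze.sense(dir: east) == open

// 18. stack.push(x: east) == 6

// 19. maze.move(dir: east) == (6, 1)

// 20. maze.sense(dir: east) == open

// 21. stack.push(x: east) == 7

// 22. maze.move(dir: east) == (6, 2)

// 23. maze.sense(dir: east) == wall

// 24. maze.sense(dir: south) == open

// 25. stack.push(x: south) == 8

// 26. maze.move(dir: south) == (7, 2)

// 27. maze.sense(dir: west) == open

// 28. stack.push(x: west) == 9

// 29. maze.move(dir: west) == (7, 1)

// 30. maze.sense(dir: west) == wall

// 31. stack.pop() == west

// 32. maze.move(dir: east) == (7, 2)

// 33. maze.sense(dir: east) == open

// 34. stack.push(x: east) == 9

// 35. maze.move(dir: east) == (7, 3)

// 36. maze.sense(dir: east) == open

// 37. stack.push(x: east) == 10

// 38. maze.move(dir: east) == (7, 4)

// 39. maze.sense(dir: east) == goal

// 40. maze.move(dir: east) == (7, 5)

Answer: (7, 5)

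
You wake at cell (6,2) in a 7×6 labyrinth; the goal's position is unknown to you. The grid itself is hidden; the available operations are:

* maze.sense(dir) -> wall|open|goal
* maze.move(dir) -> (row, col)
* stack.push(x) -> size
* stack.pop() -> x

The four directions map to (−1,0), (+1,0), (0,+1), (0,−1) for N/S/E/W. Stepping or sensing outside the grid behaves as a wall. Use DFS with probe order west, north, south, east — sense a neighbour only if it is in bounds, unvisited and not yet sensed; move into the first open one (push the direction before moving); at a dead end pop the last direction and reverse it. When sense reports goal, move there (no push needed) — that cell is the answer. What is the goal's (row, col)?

I invoke maze.sense using dir=west, yielding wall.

Next I call maze.sense using dir=north, : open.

Next I call stack.push using x=north, : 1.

I invoke maze.move using dir=north, and see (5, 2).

I call maze.sense using dir=west, — result: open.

I call stack.push using x=west, — result: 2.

Then maze.move using dir=west, and see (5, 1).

I invoke maze.sense using dir=west, giving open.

Now I run stack.push using x=west, which returns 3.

I call maze.move using dir=west, — result: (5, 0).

Calling maze.sense using dir=north, : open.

Then stack.push using x=north, which returns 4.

I invoke maze.move using dir=north, — result: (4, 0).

Now I run maze.sense using dir=north, → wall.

Calling maze.sense using dir=east, — result: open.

I run stack.push using x=east, → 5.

Then maze.move using dir=east, → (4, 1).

I call maze.sense using dir=north, and get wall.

Now I run maze.sense using dir=east, — result: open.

Using stack.push using x=east, and get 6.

Next I call maze.move using dir=east, — result: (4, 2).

Calling maze.sense using dir=north, yielding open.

I invoke stack.push using x=north, giving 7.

Next I call maze.move using dir=north, which returns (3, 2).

Then maze.sense using dir=north, → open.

I invoke stack.push using x=north, → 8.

Using maze.move using dir=north, which returns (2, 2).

Now I run maze.sense using dir=west, and observe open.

Next I call stack.push using x=west, and see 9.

I try maze.move using dir=west, giving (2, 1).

I try maze.sense using dir=west, and get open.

Using stack.push using x=west, — result: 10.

I use maze.move using dir=west, : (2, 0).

I call maze.sense using dir=north, which returns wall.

I use stack.pop(), and get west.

Next I call maze.move using dir=east, and observe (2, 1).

Using maze.sense using dir=north, and get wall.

I call stack.pop(), yielding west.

Calling maze.move using dir=east, — result: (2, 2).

Calling maze.sense using dir=north, and get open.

Using stack.push using x=north, yielding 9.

Using maze.move using dir=north, → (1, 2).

Then maze.sense using dir=north, giving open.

I call stack.push using x=north, → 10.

I call maze.move using dir=north, and observe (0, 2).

I use maze.sense using dir=west, and observe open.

Invoking stack.push using x=west, and observe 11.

Invoking maze.move using dir=west, giving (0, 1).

Next I call maze.sense using dir=west, which returns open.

I invoke stack.push using x=west, and see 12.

Then maze.move using dir=west, — result: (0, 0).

Next I call stack.pop, and get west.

I run maze.move using dir=east, and get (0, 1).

Using stack.pop, → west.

Next I call maze.move using dir=east, : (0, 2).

Now I run maze.sense using dir=east, giving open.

I invoke stack.push using x=east, and observe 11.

Then maze.move using dir=east, which returns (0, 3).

Invoking maze.sense using dir=south, giving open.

I run stack.push using x=south, and get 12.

Invoking maze.move using dir=south, and see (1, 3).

I call maze.sense using dir=south, which returns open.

I run stack.push using x=south, and see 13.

Calling maze.move using dir=south, and see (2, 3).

Invoking maze.sense using dir=south, and see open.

Then stack.push using x=south, — result: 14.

I run maze.move using dir=south, — result: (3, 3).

I run maze.sense using dir=south, — result: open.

I invoke stack.push using x=south, → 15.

I use maze.move using dir=south, giving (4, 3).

I use maze.sense using dir=south, — result: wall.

I use maze.sense using dir=east, and get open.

I use stack.push using x=east, giving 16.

Calling maze.move using dir=east, and see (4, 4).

I invoke maze.sense using dir=north, and observe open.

Using stack.push using x=north, yielding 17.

Now I run maze.move using dir=north, : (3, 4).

Calling maze.sense using dir=north, which returns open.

I use stack.push using x=north, → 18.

I call maze.move using dir=north, → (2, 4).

Invoking maze.sense using dir=north, and get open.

I use stack.push using x=north, → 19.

I invoke maze.move using dir=north, → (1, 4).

I invoke maze.sense using dir=north, → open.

Next I call stack.push using x=north, and observe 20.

Next I call maze.move using dir=north, yielding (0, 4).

I run maze.sense using dir=east, giving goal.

Using maze.move using dir=east, — result: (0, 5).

Answer: (0, 5)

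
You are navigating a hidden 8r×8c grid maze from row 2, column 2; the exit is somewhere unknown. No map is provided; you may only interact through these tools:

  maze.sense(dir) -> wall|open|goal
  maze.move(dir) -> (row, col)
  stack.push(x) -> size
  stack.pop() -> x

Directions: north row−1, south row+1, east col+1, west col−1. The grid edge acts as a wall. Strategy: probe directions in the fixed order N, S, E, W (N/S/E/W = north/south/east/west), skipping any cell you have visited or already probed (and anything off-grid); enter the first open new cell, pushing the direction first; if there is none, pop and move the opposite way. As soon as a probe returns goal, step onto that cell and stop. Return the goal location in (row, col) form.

Action: sense[dir=north]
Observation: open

Action: push[x=north]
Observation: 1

Action: move[dir=north]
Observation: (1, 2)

Action: sense[dir=north]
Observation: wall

Action: sense[dir=east]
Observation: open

Action: push[x=east]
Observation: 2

Action: move[dir=east]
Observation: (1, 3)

Action: sense[dir=north]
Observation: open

Action: push[x=north]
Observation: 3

Action: move[dir=north]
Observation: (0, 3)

Action: sense[dir=east]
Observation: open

Action: push[x=east]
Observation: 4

Action: move[dir=east]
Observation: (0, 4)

Action: sense[dir=south]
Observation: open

Action: push[x=south]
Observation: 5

Action: move[dir=south]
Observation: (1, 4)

Action: sense[dir=south]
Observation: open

Action: push[x=south]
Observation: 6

Action: move[dir=south]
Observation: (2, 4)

Action: sense[dir=south]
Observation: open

Action: push[x=south]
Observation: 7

Action: move[dir=south]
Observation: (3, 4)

Action: sense[dir=south]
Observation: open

Action: push[x=south]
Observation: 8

Action: move[dir=south]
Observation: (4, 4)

Action: sense[dir=south]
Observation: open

Action: push[x=south]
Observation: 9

Action: move[dir=south]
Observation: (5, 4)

Action: sense[dir=south]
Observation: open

Action: push[x=south]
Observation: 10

Action: move[dir=south]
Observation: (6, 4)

Action: sense[dir=south]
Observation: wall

Action: sense[dir=east]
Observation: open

Action: push[x=east]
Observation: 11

Action: move[dir=east]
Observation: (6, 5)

Action: sense[dir=north]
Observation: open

Action: push[x=north]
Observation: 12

Action: move[dir=north]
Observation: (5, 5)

Action: sense[dir=north]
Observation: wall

Action: sense[dir=east]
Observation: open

Action: push[x=east]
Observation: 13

Action: move[dir=east]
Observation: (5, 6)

Action: sense[dir=north]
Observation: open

Action: push[x=north]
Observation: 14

Action: move[dir=north]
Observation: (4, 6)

Action: sense[dir=north]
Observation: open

Action: push[x=north]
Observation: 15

Action: move[dir=north]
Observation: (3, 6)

Action: sense[dir=north]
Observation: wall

Action: sense[dir=east]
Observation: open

Action: push[x=east]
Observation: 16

Action: move[dir=east]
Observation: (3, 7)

Action: sense[dir=north]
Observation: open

Action: push[x=north]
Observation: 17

Action: move[dir=north]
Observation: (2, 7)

Action: sense[dir=north]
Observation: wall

Action: pop[]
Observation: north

Action: move[dir=south]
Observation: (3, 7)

Action: sense[dir=south]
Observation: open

Action: push[x=south]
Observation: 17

Action: move[dir=south]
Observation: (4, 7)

Action: sense[dir=south]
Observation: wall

Action: pop[]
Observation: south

Action: move[dir=north]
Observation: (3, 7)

Action: pop[]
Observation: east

Action: move[dir=west]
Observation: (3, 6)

Action: sense[dir=west]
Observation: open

Action: push[x=west]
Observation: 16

Action: move[dir=west]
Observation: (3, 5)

Action: sense[dir=north]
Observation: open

Action: push[x=north]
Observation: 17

Action: move[dir=north]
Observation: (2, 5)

Action: sense[dir=north]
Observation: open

Action: push[x=north]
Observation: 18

Action: move[dir=north]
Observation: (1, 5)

Action: sense[dir=north]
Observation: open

Action: push[x=north]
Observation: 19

Action: move[dir=north]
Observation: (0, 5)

Action: sense[dir=east]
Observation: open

Action: push[x=east]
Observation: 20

Action: move[dir=east]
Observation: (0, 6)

Action: sense[dir=south]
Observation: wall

Action: sense[dir=east]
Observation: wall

Action: pop[]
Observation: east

Action: move[dir=west]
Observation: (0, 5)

Action: pop[]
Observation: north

Action: move[dir=south]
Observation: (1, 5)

Action: pop[]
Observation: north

Action: move[dir=south]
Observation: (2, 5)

Action: pop[]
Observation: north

Action: move[dir=south]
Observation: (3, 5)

Action: pop[]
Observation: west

Action: move[dir=east]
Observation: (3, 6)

Action: pop[]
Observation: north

Action: move[dir=south]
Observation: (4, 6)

Action: pop[]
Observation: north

Action: move[dir=south]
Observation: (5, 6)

Action: sense[dir=south]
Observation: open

Action: push[x=south]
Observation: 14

Action: move[dir=south]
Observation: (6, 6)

Action: sense[dir=south]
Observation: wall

Action: sense[dir=east]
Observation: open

Action: push[x=east]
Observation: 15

Action: move[dir=east]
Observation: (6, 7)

Action: sense[dir=south]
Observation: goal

Action: move[dir=south]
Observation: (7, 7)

Answer: (7, 7)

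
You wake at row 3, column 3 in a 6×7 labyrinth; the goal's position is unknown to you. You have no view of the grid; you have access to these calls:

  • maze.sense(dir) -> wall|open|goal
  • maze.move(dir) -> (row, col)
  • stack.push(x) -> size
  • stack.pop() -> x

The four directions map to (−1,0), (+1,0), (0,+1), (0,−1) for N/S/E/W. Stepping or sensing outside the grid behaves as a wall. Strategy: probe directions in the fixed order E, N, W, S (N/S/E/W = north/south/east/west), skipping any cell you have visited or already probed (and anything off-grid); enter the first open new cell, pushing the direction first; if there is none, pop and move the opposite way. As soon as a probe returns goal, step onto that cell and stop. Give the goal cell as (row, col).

I invoke maze.sense using dir=east, yielding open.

I try stack.push using x=east, — result: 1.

Invoking maze.move using dir=east, yielding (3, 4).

Calling maze.sense using dir=east, giving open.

Then stack.push using x=east, yielding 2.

Then maze.move using dir=east, and see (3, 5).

I use maze.sense using dir=east, and observe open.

I invoke stack.push using x=east, — result: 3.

Using maze.move using dir=east, and get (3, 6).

Calling maze.sense using dir=north, and observe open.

Now I run stack.push using x=north, and get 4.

I try maze.move using dir=north, and observe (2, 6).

Next I call maze.sense using dir=north, : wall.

I call maze.sense using dir=west, → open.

Now I run stack.push using x=west, which returns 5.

I try maze.move using dir=west, giving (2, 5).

Calling maze.sense using dir=north, and get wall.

Using maze.sense using dir=west, — result: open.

I invoke stack.push using x=west, — result: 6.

I run maze.move using dir=west, → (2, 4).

I run maze.sense using dir=north, and observe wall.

Calling maze.sense using dir=west, yielding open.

I try stack.push using x=west, yielding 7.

I invoke maze.move using dir=west, and see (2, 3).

I try maze.sense using dir=north, giving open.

Then stack.push using x=north, : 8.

Now I run maze.move using dir=north, which returns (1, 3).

Now I run maze.sense using dir=north, → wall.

Invoking maze.sense using dir=west, — result: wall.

Using stack.pop(), and get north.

Using maze.move using dir=south, and observe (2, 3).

I use maze.sense using dir=west, which returns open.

Using stack.push using x=west, giving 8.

I use maze.move using dir=west, yielding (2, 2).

Then maze.sense using dir=west, : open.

Next I call stack.push using x=west, and see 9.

I try maze.move using dir=west, and observe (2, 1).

Invoking maze.sense using dir=north, : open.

I run stack.push using x=north, → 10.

I use maze.move using dir=north, — result: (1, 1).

I invoke maze.sense using dir=north, and observe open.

I use stack.push using x=north, — result: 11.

Then maze.move using dir=north, yielding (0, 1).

I run maze.sense using dir=east, yielding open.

I invoke stack.push using x=east, and observe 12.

Next I call maze.move using dir=east, → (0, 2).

I use stack.pop, yielding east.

Then maze.move using dir=west, yielding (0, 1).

I use maze.sense using dir=west, and observe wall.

I call stack.pop, and see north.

Using maze.move using dir=south, and observe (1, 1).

I call maze.sense using dir=west, and get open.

I invoke stack.push using x=west, and see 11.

I try maze.move using dir=west, : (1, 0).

Using maze.sense using dir=south, and observe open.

I try stack.push using x=south, yielding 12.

Using maze.move using dir=south, — result: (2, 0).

I invoke maze.sense using dir=south, giving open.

Now I run stack.push using x=south, — result: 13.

Using maze.move using dir=south, and see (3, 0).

Now I run maze.sense using dir=east, yielding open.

I run stack.push using x=east, → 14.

I run maze.move using dir=east, and get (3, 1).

I run maze.sense using dir=east, → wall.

I use maze.sense using dir=south, which returns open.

I use stack.push using x=south, : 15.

Using maze.move using dir=south, : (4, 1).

I try maze.sense using dir=east, : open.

Invoking stack.push using x=east, and get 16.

I use maze.move using dir=east, giving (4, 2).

Using maze.sense using dir=east, and observe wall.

I run maze.sense using dir=south, yielding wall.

Using stack.pop, which returns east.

I run maze.move using dir=west, — result: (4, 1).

Using maze.sense using dir=west, — result: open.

I use stack.push using x=west, giving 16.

Using maze.move using dir=west, : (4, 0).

Now I run maze.sense using dir=south, and observe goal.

Now I run maze.move using dir=south, which returns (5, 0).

Answer: (5, 0)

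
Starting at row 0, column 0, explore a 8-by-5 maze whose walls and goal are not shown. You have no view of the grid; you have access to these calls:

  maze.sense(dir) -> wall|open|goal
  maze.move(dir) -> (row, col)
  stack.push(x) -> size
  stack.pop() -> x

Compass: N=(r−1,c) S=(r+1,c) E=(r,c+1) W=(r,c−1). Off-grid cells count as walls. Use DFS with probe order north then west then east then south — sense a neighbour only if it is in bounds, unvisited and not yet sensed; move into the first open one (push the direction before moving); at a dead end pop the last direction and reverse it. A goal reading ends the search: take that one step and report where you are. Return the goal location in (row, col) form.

·→ maze.sense(east)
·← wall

·→ maze.sense(south)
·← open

·→ stack.push(south)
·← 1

·→ maze.move(south)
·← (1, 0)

·→ maze.sense(east)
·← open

·→ stack.push(east)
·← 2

·→ maze.move(east)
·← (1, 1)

·→ maze.sense(east)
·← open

·→ stack.push(east)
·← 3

·→ maze.move(east)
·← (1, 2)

·→ maze.sense(north)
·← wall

·→ maze.sense(east)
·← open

·→ stack.push(east)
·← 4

·→ maze.move(east)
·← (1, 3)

·→ maze.sense(north)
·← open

·→ stack.push(north)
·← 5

·→ maze.move(north)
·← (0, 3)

·→ maze.sense(east)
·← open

·→ stack.push(east)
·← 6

·→ maze.move(east)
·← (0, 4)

·→ maze.sense(south)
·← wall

·→ stack.pop()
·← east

·→ maze.move(west)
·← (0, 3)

·→ stack.pop()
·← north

·→ maze.move(south)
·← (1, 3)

·→ maze.sense(south)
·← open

·→ stack.push(south)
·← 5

·→ maze.move(south)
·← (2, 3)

·→ maze.sense(west)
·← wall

·→ maze.sense(east)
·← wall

·→ maze.sense(south)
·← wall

·→ stack.pop()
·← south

·→ maze.move(north)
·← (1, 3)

·→ stack.pop()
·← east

·→ maze.move(west)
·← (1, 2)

·→ stack.pop()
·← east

·→ maze.move(west)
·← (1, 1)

·→ maze.sense(south)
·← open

·→ stack.push(south)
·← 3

·→ maze.move(south)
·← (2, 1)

·→ maze.sense(west)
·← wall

·→ maze.sense(south)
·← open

·→ stack.push(south)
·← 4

·→ maze.move(south)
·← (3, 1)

·→ maze.sense(west)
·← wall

·→ maze.sense(east)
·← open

·→ stack.push(east)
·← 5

·→ maze.move(east)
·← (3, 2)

·→ maze.sense(south)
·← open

·→ stack.push(south)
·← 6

·→ maze.move(south)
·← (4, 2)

·→ maze.sense(west)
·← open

·→ stack.push(west)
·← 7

·→ maze.move(west)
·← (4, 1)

·→ maze.sense(west)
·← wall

·→ maze.sense(south)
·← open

·→ stack.push(south)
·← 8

·→ maze.move(south)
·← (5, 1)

·→ maze.sense(west)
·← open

·→ stack.push(west)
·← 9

·→ maze.move(west)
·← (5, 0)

·→ maze.sense(south)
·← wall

·→ stack.pop()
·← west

·→ maze.move(east)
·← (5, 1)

·→ maze.sense(east)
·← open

·→ stack.push(east)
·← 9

·→ maze.move(east)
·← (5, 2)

·→ maze.sense(east)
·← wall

·→ maze.sense(south)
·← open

·→ stack.push(south)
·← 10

·→ maze.move(south)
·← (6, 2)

·→ maze.sense(west)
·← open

·→ stack.push(west)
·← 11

·→ maze.move(west)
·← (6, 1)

·→ maze.sense(south)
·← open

·→ stack.push(south)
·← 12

·→ maze.move(south)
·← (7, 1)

·→ maze.sense(west)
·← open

·→ stack.push(west)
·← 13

·→ maze.move(west)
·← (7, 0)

·→ stack.pop()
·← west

·→ maze.move(east)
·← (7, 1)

·→ maze.sense(east)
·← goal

·→ maze.move(east)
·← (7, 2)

Answer: (7, 2)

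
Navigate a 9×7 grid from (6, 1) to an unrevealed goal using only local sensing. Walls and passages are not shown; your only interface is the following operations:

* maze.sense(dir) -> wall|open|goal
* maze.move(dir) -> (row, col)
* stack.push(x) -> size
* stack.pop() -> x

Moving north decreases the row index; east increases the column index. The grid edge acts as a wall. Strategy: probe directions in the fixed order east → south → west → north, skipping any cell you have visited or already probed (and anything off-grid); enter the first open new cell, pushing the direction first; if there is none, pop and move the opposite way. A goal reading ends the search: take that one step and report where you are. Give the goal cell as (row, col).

·→ sense(east)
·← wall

·→ sense(south)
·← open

·→ push(south)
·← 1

·→ move(south)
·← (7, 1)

·→ sense(east)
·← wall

·→ sense(south)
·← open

·→ push(south)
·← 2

·→ move(south)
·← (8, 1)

·→ sense(east)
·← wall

·→ sense(west)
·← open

·→ push(west)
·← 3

·→ move(west)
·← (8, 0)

·→ sense(north)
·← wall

·→ pop()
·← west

·→ move(east)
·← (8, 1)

·→ pop()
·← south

·→ move(north)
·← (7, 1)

·→ pop()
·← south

·→ move(north)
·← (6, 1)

·→ sense(west)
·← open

·→ push(west)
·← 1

·→ move(west)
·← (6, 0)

·→ sense(north)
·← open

·→ push(north)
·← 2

·→ move(north)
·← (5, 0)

·→ sense(east)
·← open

·→ push(east)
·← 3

·→ move(east)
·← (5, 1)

·→ sense(east)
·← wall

·→ sense(north)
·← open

·→ push(north)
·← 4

·→ move(north)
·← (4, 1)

·→ sense(east)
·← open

·→ push(east)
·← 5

·→ move(east)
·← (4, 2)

·→ sense(east)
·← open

·→ push(east)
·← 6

·→ move(east)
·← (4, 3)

·→ sense(east)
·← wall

·→ sense(south)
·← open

·→ push(south)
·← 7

·→ move(south)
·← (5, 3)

·→ sense(east)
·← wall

·→ sense(south)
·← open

·→ push(south)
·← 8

·→ move(south)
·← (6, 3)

·→ sense(east)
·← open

·→ push(east)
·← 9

·→ move(east)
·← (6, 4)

·→ sense(east)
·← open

·→ push(east)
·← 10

·→ move(east)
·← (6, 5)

·→ sense(east)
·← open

·→ push(east)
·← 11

·→ move(east)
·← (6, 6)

·→ sense(south)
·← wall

·→ sense(north)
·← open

·→ push(north)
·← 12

·→ move(north)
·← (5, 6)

·→ sense(west)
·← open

·→ push(west)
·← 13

·→ move(west)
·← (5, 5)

·→ sense(north)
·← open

·→ push(north)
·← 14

·→ move(north)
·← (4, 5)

·→ sense(east)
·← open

·→ push(east)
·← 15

·→ move(east)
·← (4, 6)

·→ sense(north)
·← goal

·→ move(north)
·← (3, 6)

Answer: (3, 6)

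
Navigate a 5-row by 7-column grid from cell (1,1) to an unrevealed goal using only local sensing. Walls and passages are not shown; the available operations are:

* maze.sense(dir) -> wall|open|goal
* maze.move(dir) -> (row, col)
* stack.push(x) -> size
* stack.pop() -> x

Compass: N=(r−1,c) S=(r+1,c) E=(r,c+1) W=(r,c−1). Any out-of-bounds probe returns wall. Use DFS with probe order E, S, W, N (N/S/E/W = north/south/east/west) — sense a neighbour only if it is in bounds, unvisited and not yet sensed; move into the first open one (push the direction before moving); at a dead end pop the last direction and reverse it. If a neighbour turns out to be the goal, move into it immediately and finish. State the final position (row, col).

-> sense(east)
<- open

-> push(east)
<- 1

-> move(east)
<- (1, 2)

-> sense(east)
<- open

-> push(east)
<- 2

-> move(east)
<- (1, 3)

-> sense(east)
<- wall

-> sense(south)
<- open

-> push(south)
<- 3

-> move(south)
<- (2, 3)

-> sense(east)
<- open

-> push(east)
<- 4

-> move(east)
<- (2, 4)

-> sense(east)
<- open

-> push(east)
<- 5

-> move(east)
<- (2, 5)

-> sense(east)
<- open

-> push(east)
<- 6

-> move(east)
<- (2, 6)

-> sense(south)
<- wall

-> sense(north)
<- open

-> push(north)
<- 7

-> move(north)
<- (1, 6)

-> sense(west)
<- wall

-> sense(north)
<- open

-> push(north)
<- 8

-> move(north)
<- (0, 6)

-> sense(west)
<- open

-> push(west)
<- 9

-> move(west)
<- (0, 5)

-> sense(west)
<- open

-> push(west)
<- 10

-> move(west)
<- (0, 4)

-> sense(west)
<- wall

-> pop()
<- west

-> move(east)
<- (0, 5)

-> pop()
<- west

-> move(east)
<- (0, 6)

-> pop()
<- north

-> move(south)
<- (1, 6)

-> pop()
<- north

-> move(south)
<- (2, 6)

-> pop()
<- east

-> move(west)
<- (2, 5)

-> sense(south)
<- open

-> push(south)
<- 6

-> move(south)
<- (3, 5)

-> sense(south)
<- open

-> push(south)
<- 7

-> move(south)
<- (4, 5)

-> sense(east)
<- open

-> push(east)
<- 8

-> move(east)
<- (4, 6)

-> pop()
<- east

-> move(west)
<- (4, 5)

-> sense(west)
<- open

-> push(west)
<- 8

-> move(west)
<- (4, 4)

-> sense(west)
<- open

-> push(west)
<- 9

-> move(west)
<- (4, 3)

-> sense(west)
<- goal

-> move(west)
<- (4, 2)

Answer: (4, 2)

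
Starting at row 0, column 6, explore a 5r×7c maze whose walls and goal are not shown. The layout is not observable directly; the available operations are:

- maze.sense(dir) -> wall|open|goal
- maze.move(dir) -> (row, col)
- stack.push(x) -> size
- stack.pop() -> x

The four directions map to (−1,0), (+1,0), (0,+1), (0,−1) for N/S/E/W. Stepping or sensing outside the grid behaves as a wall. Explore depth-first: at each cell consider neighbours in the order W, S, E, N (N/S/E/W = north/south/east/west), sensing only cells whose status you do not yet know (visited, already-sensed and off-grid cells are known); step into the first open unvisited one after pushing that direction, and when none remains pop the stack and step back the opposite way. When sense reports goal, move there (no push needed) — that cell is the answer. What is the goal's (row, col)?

~$ sense dir=west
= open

~$ push x=west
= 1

~$ move dir=west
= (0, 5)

~$ sense dir=west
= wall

~$ sense dir=south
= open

~$ push x=south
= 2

~$ move dir=south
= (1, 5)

~$ sense dir=west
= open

~$ push x=west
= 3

~$ move dir=west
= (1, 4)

~$ sense dir=west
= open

~$ push x=west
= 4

~$ move dir=west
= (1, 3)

~$ sense dir=west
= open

~$ push x=west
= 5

~$ move dir=west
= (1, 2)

~$ sense dir=west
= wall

~$ sense dir=south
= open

~$ push x=south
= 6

~$ move dir=south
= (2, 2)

~$ sense dir=west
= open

~$ push x=west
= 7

~$ move dir=west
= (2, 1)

~$ sense dir=west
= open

~$ push x=west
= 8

~$ move dir=west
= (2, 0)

~$ sense dir=south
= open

~$ push x=south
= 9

~$ move dir=south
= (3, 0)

~$ sense dir=south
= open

~$ push x=south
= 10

~$ move dir=south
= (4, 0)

~$ sense dir=east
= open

~$ push x=east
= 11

~$ move dir=east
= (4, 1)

~$ sense dir=east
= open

~$ push x=east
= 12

~$ move dir=east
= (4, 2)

~$ sense dir=east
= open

~$ push x=east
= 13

~$ move dir=east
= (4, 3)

~$ sense dir=east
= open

~$ push x=east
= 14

~$ move dir=east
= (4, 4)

~$ sense dir=east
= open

~$ push x=east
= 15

~$ move dir=east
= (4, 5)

~$ sense dir=east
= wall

~$ sense dir=north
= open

~$ push x=north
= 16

~$ move dir=north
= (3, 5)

~$ sense dir=west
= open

~$ push x=west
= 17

~$ move dir=west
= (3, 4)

~$ sense dir=west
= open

~$ push x=west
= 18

~$ move dir=west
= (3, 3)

~$ sense dir=west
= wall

~$ sense dir=north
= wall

~$ pop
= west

~$ move dir=east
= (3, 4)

~$ sense dir=north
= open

~$ push x=north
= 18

~$ move dir=north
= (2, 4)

~$ sense dir=east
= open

~$ push x=east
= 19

~$ move dir=east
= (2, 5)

~$ sense dir=east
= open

~$ push x=east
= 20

~$ move dir=east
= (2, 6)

~$ sense dir=south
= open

~$ push x=south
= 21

~$ move dir=south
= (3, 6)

~$ pop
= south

~$ move dir=north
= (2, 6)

~$ sense dir=north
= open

~$ push x=north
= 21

~$ move dir=north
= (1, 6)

~$ pop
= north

~$ move dir=south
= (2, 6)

~$ pop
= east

~$ move dir=west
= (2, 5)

~$ pop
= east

~$ move dir=west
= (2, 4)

~$ pop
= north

~$ move dir=south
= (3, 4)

~$ pop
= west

~$ move dir=east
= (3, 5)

~$ pop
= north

~$ move dir=south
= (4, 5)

~$ pop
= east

~$ move dir=west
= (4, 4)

~$ pop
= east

~$ move dir=west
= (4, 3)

~$ pop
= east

~$ move dir=west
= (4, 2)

~$ pop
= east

~$ move dir=west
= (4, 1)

~$ sense dir=north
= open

~$ push x=north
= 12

~$ move dir=north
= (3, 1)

~$ pop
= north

~$ move dir=south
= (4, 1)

~$ pop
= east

~$ move dir=west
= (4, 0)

~$ pop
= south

~$ move dir=north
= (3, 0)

~$ pop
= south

~$ move dir=north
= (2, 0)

~$ sense dir=north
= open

~$ push x=north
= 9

~$ move dir=north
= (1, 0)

~$ sense dir=north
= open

~$ push x=north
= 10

~$ move dir=north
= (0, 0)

~$ sense dir=east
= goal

~$ move dir=east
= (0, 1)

Answer: (0, 1)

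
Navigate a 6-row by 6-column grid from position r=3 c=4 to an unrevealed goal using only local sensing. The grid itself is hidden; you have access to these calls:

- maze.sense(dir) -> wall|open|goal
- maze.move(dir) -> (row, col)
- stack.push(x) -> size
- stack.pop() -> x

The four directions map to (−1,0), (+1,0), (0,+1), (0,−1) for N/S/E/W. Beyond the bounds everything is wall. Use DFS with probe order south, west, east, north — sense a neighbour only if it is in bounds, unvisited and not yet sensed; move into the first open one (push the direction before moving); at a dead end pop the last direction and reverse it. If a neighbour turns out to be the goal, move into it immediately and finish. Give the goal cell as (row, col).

$ maze.sense dir: south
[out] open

$ stack.push x: south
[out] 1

$ maze.move dir: south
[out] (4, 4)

$ maze.sense dir: south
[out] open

$ stack.push x: south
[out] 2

$ maze.move dir: south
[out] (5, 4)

$ maze.sense dir: west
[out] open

$ stack.push x: west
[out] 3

$ maze.move dir: west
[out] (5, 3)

$ maze.sense dir: west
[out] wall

$ maze.sense dir: north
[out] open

$ stack.push x: north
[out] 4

$ maze.move dir: north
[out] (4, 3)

$ maze.sense dir: west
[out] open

$ stack.push x: west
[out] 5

$ maze.move dir: west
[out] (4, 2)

$ maze.sense dir: west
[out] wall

$ maze.sense dir: north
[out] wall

$ stack.pop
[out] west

$ maze.move dir: east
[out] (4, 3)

$ maze.sense dir: north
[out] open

$ stack.push x: north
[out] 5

$ maze.move dir: north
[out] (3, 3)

$ maze.sense dir: north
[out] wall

$ stack.pop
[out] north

$ maze.move dir: south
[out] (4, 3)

$ stack.pop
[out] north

$ maze.move dir: south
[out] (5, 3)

$ stack.pop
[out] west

$ maze.move dir: east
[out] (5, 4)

$ maze.sense dir: east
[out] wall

$ stack.pop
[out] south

$ maze.move dir: north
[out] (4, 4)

$ maze.sense dir: east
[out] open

$ stack.push x: east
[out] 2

$ maze.move dir: east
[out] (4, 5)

$ maze.sense dir: north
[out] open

$ stack.push x: north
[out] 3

$ maze.move dir: north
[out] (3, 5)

$ maze.sense dir: north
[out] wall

$ stack.pop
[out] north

$ maze.move dir: south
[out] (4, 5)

$ stack.pop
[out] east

$ maze.move dir: west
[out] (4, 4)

$ stack.pop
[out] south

$ maze.move dir: north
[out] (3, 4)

$ maze.sense dir: north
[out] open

$ stack.push x: north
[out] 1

$ maze.move dir: north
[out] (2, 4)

$ maze.sense dir: north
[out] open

$ stack.push x: north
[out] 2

$ maze.move dir: north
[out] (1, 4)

$ maze.sense dir: west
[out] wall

$ maze.sense dir: east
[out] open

$ stack.push x: east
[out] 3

$ maze.move dir: east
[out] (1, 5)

$ maze.sense dir: north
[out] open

$ stack.push x: north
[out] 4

$ maze.move dir: north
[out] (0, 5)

$ maze.sense dir: west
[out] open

$ stack.push x: west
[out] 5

$ maze.move dir: west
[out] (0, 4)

$ maze.sense dir: west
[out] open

$ stack.push x: west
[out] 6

$ maze.move dir: west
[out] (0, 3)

$ maze.sense dir: west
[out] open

$ stack.push x: west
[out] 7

$ maze.move dir: west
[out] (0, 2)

$ maze.sense dir: south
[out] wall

$ maze.sense dir: west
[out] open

$ stack.push x: west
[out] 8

$ maze.move dir: west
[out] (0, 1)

$ maze.sense dir: south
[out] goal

$ maze.move dir: south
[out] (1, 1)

Answer: (1, 1)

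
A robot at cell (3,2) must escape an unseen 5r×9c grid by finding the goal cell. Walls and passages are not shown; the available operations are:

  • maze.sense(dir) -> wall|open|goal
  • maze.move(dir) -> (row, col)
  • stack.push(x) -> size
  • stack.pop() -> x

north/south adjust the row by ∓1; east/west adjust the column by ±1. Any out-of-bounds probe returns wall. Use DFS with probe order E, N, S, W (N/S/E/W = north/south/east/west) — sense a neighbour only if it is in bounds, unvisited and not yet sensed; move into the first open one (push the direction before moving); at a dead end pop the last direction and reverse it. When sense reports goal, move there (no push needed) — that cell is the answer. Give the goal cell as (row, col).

% sense(dir=east) : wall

% sense(dir=north) : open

% push(x=north) : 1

% move(dir=north) : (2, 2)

% sense(dir=east) : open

% push(x=east) : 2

% move(dir=east) : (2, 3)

% sense(dir=east) : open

% push(x=east) : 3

% move(dir=east) : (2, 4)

% sense(dir=east) : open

% push(x=east) : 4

% move(dir=east) : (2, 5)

% sense(dir=east) : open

% push(x=east) : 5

% move(dir=east) : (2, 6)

% sense(dir=east) : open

% push(x=east) : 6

% move(dir=east) : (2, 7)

% sense(dir=east) : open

% push(x=east) : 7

% move(dir=east) : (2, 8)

% sense(dir=north) : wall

% sense(dir=south) : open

% push(x=south) : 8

% move(dir=south) : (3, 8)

% sense(dir=south) : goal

% move(dir=south) : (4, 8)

Answer: (4, 8)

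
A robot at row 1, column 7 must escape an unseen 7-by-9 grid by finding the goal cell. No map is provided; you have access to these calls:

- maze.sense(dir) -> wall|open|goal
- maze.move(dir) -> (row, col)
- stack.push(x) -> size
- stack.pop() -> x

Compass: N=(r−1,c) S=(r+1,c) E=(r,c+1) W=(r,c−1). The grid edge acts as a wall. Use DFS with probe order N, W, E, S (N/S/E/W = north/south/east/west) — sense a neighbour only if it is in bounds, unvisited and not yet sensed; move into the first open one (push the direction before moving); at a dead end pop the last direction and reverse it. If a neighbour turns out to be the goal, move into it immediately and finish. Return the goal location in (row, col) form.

→ sense(north)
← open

→ push(north)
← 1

→ move(north)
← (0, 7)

→ sense(west)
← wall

→ sense(east)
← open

→ push(east)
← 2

→ move(east)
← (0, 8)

→ sense(south)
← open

→ push(south)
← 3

→ move(south)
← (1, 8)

→ sense(south)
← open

→ push(south)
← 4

→ move(south)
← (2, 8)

→ sense(west)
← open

→ push(west)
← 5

→ move(west)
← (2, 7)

→ sense(west)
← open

→ push(west)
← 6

→ move(west)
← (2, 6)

→ sense(north)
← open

→ push(north)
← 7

→ move(north)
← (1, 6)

→ sense(west)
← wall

→ pop()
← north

→ move(south)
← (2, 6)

→ sense(west)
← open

→ push(west)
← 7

→ move(west)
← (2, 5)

→ sense(west)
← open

→ push(west)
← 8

→ move(west)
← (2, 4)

→ sense(north)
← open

→ push(north)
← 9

→ move(north)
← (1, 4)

→ sense(north)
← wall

→ sense(west)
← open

→ push(west)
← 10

→ move(west)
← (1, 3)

→ sense(north)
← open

→ push(north)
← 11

→ move(north)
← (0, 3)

→ sense(west)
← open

→ push(west)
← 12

→ move(west)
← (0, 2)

→ sense(west)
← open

→ push(west)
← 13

→ move(west)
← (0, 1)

→ sense(west)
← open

→ push(west)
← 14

→ move(west)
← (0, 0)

→ sense(south)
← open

→ push(south)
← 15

→ move(south)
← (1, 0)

→ sense(east)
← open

→ push(east)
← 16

→ move(east)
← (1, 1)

→ sense(east)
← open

→ push(east)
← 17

→ move(east)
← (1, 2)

→ sense(south)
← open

→ push(south)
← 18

→ move(south)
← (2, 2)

→ sense(west)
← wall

→ sense(east)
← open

→ push(east)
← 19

→ move(east)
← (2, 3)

→ sense(south)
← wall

→ pop()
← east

→ move(west)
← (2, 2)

→ sense(south)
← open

→ push(south)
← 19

→ move(south)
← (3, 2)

→ sense(west)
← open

→ push(west)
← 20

→ move(west)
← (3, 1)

→ sense(west)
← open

→ push(west)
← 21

→ move(west)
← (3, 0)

→ sense(north)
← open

→ push(north)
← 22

→ move(north)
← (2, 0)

→ pop()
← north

→ move(south)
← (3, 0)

→ sense(south)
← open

→ push(south)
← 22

→ move(south)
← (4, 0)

→ sense(east)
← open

→ push(east)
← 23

→ move(east)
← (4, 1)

→ sense(east)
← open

→ push(east)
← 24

→ move(east)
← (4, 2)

→ sense(east)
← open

→ push(east)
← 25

→ move(east)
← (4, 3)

→ sense(east)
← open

→ push(east)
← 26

→ move(east)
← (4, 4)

→ sense(north)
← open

→ push(north)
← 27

→ move(north)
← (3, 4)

→ sense(east)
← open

→ push(east)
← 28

→ move(east)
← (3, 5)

→ sense(east)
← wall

→ sense(south)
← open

→ push(south)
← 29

→ move(south)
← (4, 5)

→ sense(east)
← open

→ push(east)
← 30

→ move(east)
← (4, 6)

→ sense(east)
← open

→ push(east)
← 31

→ move(east)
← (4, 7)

→ sense(north)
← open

→ push(north)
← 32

→ move(north)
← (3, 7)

→ sense(east)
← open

→ push(east)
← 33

→ move(east)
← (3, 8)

→ sense(south)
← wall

→ pop()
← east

→ move(west)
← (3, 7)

→ pop()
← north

→ move(south)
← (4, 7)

→ sense(south)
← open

→ push(south)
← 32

→ move(south)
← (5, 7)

→ sense(west)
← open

→ push(west)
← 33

→ move(west)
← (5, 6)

→ sense(west)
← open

→ push(west)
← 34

→ move(west)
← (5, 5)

→ sense(west)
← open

→ push(west)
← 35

→ move(west)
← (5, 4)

→ sense(west)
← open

→ push(west)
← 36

→ move(west)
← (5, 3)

→ sense(west)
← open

→ push(west)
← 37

→ move(west)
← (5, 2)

→ sense(west)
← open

→ push(west)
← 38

→ move(west)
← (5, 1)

→ sense(west)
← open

→ push(west)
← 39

→ move(west)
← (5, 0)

→ sense(south)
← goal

→ move(south)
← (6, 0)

Answer: (6, 0)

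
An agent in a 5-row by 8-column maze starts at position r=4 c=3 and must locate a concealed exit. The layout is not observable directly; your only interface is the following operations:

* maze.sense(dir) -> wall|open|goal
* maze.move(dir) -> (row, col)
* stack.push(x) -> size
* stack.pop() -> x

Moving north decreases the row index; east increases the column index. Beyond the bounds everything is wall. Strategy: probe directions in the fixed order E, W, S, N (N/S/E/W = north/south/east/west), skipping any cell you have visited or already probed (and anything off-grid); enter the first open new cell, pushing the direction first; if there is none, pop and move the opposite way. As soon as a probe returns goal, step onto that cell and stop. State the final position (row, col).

→ maze.sense(dir=east)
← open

→ stack.push(x=east)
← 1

→ maze.move(dir=east)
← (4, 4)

→ maze.sense(dir=east)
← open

→ stack.push(x=east)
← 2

→ maze.move(dir=east)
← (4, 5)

→ maze.sense(dir=east)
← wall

→ maze.sense(dir=north)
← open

→ stack.push(x=north)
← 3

→ maze.move(dir=north)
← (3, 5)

→ maze.sense(dir=east)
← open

→ stack.push(x=east)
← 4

→ maze.move(dir=east)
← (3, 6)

→ maze.sense(dir=east)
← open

→ stack.push(x=east)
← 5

→ maze.move(dir=east)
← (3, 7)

→ maze.sense(dir=south)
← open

→ stack.push(x=south)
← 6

→ maze.move(dir=south)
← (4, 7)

→ stack.pop()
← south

→ maze.move(dir=north)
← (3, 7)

→ maze.sense(dir=north)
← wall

→ stack.pop()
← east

→ maze.move(dir=west)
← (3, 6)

→ maze.sense(dir=north)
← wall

→ stack.pop()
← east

→ maze.move(dir=west)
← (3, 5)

→ maze.sense(dir=west)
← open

→ stack.push(x=west)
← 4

→ maze.move(dir=west)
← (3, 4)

→ maze.sense(dir=west)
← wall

→ maze.sense(dir=north)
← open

→ stack.push(x=north)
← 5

→ maze.move(dir=north)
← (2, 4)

→ maze.sense(dir=east)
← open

→ stack.push(x=east)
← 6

→ maze.move(dir=east)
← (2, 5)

→ maze.sense(dir=north)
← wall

→ stack.pop()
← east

→ maze.move(dir=west)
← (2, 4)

→ maze.sense(dir=west)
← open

→ stack.push(x=west)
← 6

→ maze.move(dir=west)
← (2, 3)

→ maze.sense(dir=west)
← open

→ stack.push(x=west)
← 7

→ maze.move(dir=west)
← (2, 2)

→ maze.sense(dir=west)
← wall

→ maze.sense(dir=south)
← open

→ stack.push(x=south)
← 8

→ maze.move(dir=south)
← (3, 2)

→ maze.sense(dir=west)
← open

→ stack.push(x=west)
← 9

→ maze.move(dir=west)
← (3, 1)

→ maze.sense(dir=west)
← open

→ stack.push(x=west)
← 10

→ maze.move(dir=west)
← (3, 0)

→ maze.sense(dir=south)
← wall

→ maze.sense(dir=north)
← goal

→ maze.move(dir=north)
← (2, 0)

Answer: (2, 0)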